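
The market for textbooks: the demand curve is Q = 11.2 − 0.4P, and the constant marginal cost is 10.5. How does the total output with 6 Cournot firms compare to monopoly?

Cournot: Q = 6; Monopoly: Q = 3.5

Inverting demand: P = 28 − 2.5Q.
With 6 symmetric Cournot firms, each firm's FOC gives 28 − 17.5q = 10.5, so q = 1, Q = 6·1 = 6, and P = 13.
Monopoly sets MR = MC: 28 − 5Q = 10.5 ⇒ Q = 3.5, P = 28 − 2.5·3.5 = 19.25.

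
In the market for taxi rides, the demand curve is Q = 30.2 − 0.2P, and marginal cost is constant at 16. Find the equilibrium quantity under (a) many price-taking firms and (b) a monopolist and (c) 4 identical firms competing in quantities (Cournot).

Inverting demand: P = 151 − 5Q.
Perfect competition: P = MC = 16, so 151 − 5Q = 16 and Q = 27.
Monopoly sets MR = MC: 151 − 10Q = 16 ⇒ Q = 13.5, P = 151 − 5·13.5 = 83.5.
In a 4-firm Cournot equilibrium, symmetry and the first-order condition give q = (151 − 16)/(25) = 5.4. So Q = 21.6 and P = 43.

Competition: Q = 27; Monopoly: Q = 13.5; Cournot: Q = 21.6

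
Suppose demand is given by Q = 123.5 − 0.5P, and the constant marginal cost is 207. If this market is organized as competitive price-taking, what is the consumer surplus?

CS = 400

Inverting demand: P = 247 − 2Q.
Perfect competition: P = MC = 207, so 247 − 2Q = 207 and Q = 20.
CS = ½·(247 − 207)·20 = 400.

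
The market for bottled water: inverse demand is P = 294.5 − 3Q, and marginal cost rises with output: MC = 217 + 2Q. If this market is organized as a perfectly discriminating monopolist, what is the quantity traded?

A perfectly discriminating monopolist sells every unit with P(Q) ≥ MC(Q), so output equals the competitive quantity Q = 15.5. Each buyer pays their reservation price, so CS = 0 and the firm captures all surplus.

Q = 15.5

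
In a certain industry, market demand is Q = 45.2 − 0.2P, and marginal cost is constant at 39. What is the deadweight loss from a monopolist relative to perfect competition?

DWL = 874.225

Inverting demand: P = 226 − 5Q.
Perfect competition: P = MC = 39, so 226 − 5Q = 39 and Q = 37.4.
Monopoly sets MR = MC: 226 − 10Q = 39 ⇒ Q = 18.7, P = 226 − 5·18.7 = 132.5.
DWL is the triangle between Q = 18.7 and Q = 37.4: ½·(37.4 − 18.7)·(132.5 − 39) = 874.225.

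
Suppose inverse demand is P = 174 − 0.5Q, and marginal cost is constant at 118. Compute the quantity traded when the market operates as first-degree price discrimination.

Q = 112

Under first-degree price discrimination the firm charges each unit its demand price and produces up to where P = MC, i.e. Q = 112. Consumer surplus is zero; producer surplus equals total surplus.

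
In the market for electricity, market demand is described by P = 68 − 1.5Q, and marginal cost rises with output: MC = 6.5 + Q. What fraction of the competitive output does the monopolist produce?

Q_m/Q_c = 0.625

A monopolist chooses Q where MR = MC. MR = 68 − 3Q; setting this equal to 6.5 + Q gives Q = 15.375 and P = 719/16.
Competitive equilibrium sets price equal to marginal cost: 68 − 1.5Q = 6.5 + Q, so Q = 24.6 and P = 31.1.
Ratio Q_m/Q_c = 15.375/24.6 = 0.625.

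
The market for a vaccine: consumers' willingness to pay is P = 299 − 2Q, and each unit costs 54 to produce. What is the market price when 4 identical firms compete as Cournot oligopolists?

P = 103

With 4 symmetric Cournot firms, each firm's FOC gives 299 − 10q = 54, so q = 24.5, Q = 4·24.5 = 98, and P = 103.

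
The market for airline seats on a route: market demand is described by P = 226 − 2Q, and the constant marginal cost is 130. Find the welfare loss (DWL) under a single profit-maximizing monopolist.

DWL = 576

Under competition P = MC = 130, so Q = (226 − 130)/2 = 48.
The monopolist equates marginal revenue to marginal cost: 226 − 4Q = 130, so Q = 24. From demand, P = 178.
DWL is the triangle between Q = 24 and Q = 48: ½·(48 − 24)·(178 − 130) = 576.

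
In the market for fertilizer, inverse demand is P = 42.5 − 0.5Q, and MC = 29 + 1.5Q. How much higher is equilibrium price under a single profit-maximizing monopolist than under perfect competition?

Equilibrium price rises by 0.675

Under competition P = MC: 42.5 − 0.5Q = 29 + 1.5Q ⇒ Q = 6.75, P = 39.125.
A monopolist chooses Q where MR = MC. MR = 42.5 − Q; setting this equal to 29 + 1.5Q gives Q = 5.4 and P = 39.8.
Change in equilibrium price: 39.8 − 39.125 = 0.675.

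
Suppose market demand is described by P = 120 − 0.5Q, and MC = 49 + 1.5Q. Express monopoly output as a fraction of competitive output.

A monopolist chooses Q where MR = MC. MR = 120 − Q; setting this equal to 49 + 1.5Q gives Q = 28.4 and P = 105.8.
Competitive equilibrium sets price equal to marginal cost: 120 − 0.5Q = 49 + 1.5Q, so Q = 35.5 and P = 102.25.
Ratio Q_m/Q_c = 28.4/35.5 = 0.8.

Q_m/Q_c = 0.8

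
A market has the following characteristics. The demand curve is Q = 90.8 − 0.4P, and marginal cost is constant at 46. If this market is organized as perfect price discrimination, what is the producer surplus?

Inverting demand: P = 227 − 2.5Q.
With perfect price discrimination, output is the efficient level Q = 72.4 (where demand meets MC), but every buyer pays their willingness to pay: CS = 0 and PS = total surplus.
PS = ½·(227 − 46)·72.4 = 6552.2.

PS = 6552.2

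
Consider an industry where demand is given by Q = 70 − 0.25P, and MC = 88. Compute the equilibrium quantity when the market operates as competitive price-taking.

Inverting demand: P = 280 − 4Q.
Competitive firms price at marginal cost: P = 88, giving Q = 48.

Q = 48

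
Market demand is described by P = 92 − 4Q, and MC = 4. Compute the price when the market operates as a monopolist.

Monopoly sets MR = MC: 92 − 8Q = 4 ⇒ Q = 11, P = 92 − 4·11 = 48.

P = 48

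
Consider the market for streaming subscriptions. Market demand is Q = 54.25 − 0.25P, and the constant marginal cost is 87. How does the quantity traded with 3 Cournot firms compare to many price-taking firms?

Inverting demand: P = 217 − 4Q.
Cournot with 3 identical firms: the symmetric best-response condition is 217 − 16q = 87. Each firm produces q = 8.125, total output Q = 24.375, price P = 119.5.
Perfect competition: P = MC = 87, so 217 − 4Q = 87 and Q = 32.5.

Cournot: Q = 24.375; Competition: Q = 32.5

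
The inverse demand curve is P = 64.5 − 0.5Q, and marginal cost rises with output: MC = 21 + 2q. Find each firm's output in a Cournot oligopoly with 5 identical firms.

Cournot with 5 identical firms: the symmetric best-response condition is 64.5 − 3q = 21 + 2q. Each firm produces q = 8.7, total output Q = 43.5, price P = 42.75.

q_i = 8.7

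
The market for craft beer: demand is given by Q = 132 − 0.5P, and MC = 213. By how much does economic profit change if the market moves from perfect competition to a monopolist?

Inverting demand: P = 264 − 2Q.
Competitive firms price at marginal cost: P = 213, giving Q = 25.5.
Profit = (213 − 213)·25.5 = 0.
A monopolist chooses Q where MR = MC. MR = 264 − 4Q; setting this equal to 213 gives Q = 12.75 and P = 238.5.
Profit = (238.5 − 213)·12.75 = 325.125.
Change in economic profit: 325.125 − 0 = 325.125.

Economic profit rises by 325.125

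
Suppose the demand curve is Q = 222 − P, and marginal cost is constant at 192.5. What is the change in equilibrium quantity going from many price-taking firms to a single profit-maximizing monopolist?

Q falls by 14.75

Inverting demand: P = 222 − Q.
Perfect competition: P = MC = 192.5, so 222 − Q = 192.5 and Q = 29.5.
Monopoly sets MR = MC: 222 − 2Q = 192.5 ⇒ Q = 14.75, P = 222 − 14.75 = 207.25.
Change in equilibrium quantity: 14.75 − 29.5 = −14.75.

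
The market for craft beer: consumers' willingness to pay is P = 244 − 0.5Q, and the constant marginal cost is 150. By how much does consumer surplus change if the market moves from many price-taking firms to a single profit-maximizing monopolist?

Under competition P = MC = 150, so Q = (244 − 150)/0.5 = 188.
CS = ½·(244 − 150)·188 = 8836.
Monopoly sets MR = MC: 244 − Q = 150 ⇒ Q = 94, P = 244 − 0.5·94 = 197.
CS = ½·(244 − 197)·94 = 2209.
Change in consumer surplus: 2209 − 8836 = −6627.

CS falls by 6627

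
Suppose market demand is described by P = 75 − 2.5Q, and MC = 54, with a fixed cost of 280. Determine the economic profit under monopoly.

Profit = −235.9

The monopolist equates marginal revenue to marginal cost: 75 − 5Q = 54, so Q = 4.2. From demand, P = 64.5.
Profit = (64.5 − 54)·4.2 − 280 = −235.9.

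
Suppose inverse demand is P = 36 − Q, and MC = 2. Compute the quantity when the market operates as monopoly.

Q = 17

Monopoly sets MR = MC: 36 − 2Q = 2 ⇒ Q = 17, P = 36 − 17 = 19.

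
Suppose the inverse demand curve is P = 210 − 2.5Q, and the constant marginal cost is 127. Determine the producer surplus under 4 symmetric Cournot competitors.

With 4 symmetric Cournot firms, each firm's FOC gives 210 − 12.5q = 127, so q = 6.64, Q = 4·6.64 = 26.56, and P = 143.6.
PS = (143.6 − 127)·26.56 = 440.896.

PS = 440.896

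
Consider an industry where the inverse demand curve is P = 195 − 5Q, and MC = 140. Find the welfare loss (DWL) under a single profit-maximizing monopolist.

Perfect competition: P = MC = 140, so 195 − 5Q = 140 and Q = 11.
The monopolist equates marginal revenue to marginal cost: 195 − 10Q = 140, so Q = 5.5. From demand, P = 167.5.
DWL is the triangle between Q = 5.5 and Q = 11: ½·(11 − 5.5)·(167.5 − 140) = 75.625.

DWL = 75.625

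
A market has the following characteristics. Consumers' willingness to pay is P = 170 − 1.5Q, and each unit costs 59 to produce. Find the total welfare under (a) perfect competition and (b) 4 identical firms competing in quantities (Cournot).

Competition: TS = 4107; Cournot: TS = 3942.72

Competitive firms price at marginal cost: P = 59, giving Q = 74.
CS = ½·(170 − 59)·74 = 4107; PS = (59 − 59)·74 = 0; TS = 4107.
In a 4-firm Cournot equilibrium, symmetry and the first-order condition give q = (170 − 59)/(7.5) = 14.8. So Q = 59.2 and P = 81.2.
CS = ½·(170 − 81.2)·59.2 = 2628.48; PS = (81.2 − 59)·59.2 = 1314.24; TS = 3942.72.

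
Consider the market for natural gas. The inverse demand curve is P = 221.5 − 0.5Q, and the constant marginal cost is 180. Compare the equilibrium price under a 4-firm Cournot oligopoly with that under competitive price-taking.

In a 4-firm Cournot equilibrium, symmetry and the first-order condition give q = (221.5 − 180)/(2.5) = 16.6. So Q = 66.4 and P = 188.3.
Competitive firms price at marginal cost: P = 180, giving Q = 83.

Cournot: P = 188.3; Competition: P = 180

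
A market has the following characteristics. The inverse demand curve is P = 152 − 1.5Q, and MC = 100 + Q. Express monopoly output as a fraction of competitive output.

A monopolist chooses Q where MR = MC. MR = 152 − 3Q; setting this equal to 100 + Q gives Q = 13 and P = 132.5.
Competitive equilibrium sets price equal to marginal cost: 152 − 1.5Q = 100 + Q, so Q = 20.8 and P = 120.8.
Ratio Q_m/Q_c = 13/20.8 = 0.625.

Q_m/Q_c = 0.625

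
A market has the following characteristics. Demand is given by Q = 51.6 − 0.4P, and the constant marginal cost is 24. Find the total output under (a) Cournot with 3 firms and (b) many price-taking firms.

Cournot: Q = 31.5; Competition: Q = 42

Inverting demand: P = 129 − 2.5Q.
In a 3-firm Cournot equilibrium, symmetry and the first-order condition give q = (129 − 24)/(10) = 10.5. So Q = 31.5 and P = 50.25.
Competitive firms price at marginal cost: P = 24, giving Q = 42.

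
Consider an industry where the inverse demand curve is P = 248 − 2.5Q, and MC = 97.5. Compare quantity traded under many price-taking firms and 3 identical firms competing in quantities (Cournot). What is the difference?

Quantity traded falls by 15.05

Perfect competition: P = MC = 97.5, so 248 − 2.5Q = 97.5 and Q = 60.2.
In a 3-firm Cournot equilibrium, symmetry and the first-order condition give q = (248 − 97.5)/(10) = 15.05. So Q = 45.15 and P = 135.125.
Change in quantity traded: 45.15 − 60.2 = −15.05.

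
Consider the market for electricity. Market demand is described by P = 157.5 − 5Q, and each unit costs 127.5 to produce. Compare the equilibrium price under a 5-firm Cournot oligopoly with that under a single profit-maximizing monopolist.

In a 5-firm Cournot equilibrium, symmetry and the first-order condition give q = (157.5 − 127.5)/(30) = 1. So Q = 5 and P = 132.5.
Monopoly sets MR = MC: 157.5 − 10Q = 127.5 ⇒ Q = 3, P = 157.5 − 5·3 = 142.5.

Cournot: P = 132.5; Monopoly: P = 142.5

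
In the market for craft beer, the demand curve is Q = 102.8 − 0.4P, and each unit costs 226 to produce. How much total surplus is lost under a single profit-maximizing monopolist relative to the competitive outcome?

DWL = 48.05

Inverting demand: P = 257 − 2.5Q.
Under competition P = MC = 226, so Q = (257 − 226)/2.5 = 12.4.
Monopoly sets MR = MC: 257 − 5Q = 226 ⇒ Q = 6.2, P = 257 − 2.5·6.2 = 241.5.
DWL is the triangle between Q = 6.2 and Q = 12.4: ½·(12.4 − 6.2)·(241.5 − 226) = 48.05.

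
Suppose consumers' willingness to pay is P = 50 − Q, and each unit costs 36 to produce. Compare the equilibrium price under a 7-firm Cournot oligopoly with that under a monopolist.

Cournot with 7 identical firms: the symmetric best-response condition is 50 − 8q = 36. Each firm produces q = 1.75, total output Q = 12.25, price P = 37.75.
The monopolist equates marginal revenue to marginal cost: 50 − 2Q = 36, so Q = 7. From demand, P = 43.

Cournot: P = 37.75; Monopoly: P = 43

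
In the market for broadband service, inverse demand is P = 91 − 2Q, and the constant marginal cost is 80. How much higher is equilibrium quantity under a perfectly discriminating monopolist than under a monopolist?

Monopoly sets MR = MC: 91 − 4Q = 80 ⇒ Q = 2.75, P = 91 − 2·2.75 = 85.5.
Under first-degree price discrimination the firm charges each unit its demand price and produces up to where P = MC, i.e. Q = 5.5. Consumer surplus is zero; producer surplus equals total surplus.
Change in equilibrium quantity: 5.5 − 2.75 = 2.75.

Q rises by 2.75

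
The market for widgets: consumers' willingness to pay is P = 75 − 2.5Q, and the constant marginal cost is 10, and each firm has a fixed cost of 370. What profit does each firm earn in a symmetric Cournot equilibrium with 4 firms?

With 4 symmetric Cournot firms, each firm's FOC gives 75 − 12.5q = 10, so q = 5.2, Q = 4·5.2 = 20.8, and P = 23.
Each firm's profit = (23 − 10)·5.2 − 370 = −302.4.

π_i = −302.4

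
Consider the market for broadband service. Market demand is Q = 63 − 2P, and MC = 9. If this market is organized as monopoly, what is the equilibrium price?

P = 20.25

Inverting demand: P = 31.5 − 0.5Q.
Monopoly sets MR = MC: 31.5 − Q = 9 ⇒ Q = 22.5, P = 31.5 − 0.5·22.5 = 20.25.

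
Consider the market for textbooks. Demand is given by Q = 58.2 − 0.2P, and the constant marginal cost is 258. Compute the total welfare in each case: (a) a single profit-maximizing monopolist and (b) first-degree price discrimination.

Inverting demand: P = 291 − 5Q.
A monopolist chooses Q where MR = MC. MR = 291 − 10Q; setting this equal to 258 gives Q = 3.3 and P = 274.5.
CS = ½·(291 − 274.5)·3.3 = 27.225; PS = (274.5 − 258)·3.3 = 54.45; TS = 81.675.
A perfectly discriminating monopolist sells every unit with P(Q) ≥ MC(Q), so output equals the competitive quantity Q = 6.6. Each buyer pays their reservation price, so CS = 0 and the firm captures all surplus.
TS = 108.9 (equal to competitive TS).

Monopoly: TS = 81.675; Perfect PD: TS = 108.9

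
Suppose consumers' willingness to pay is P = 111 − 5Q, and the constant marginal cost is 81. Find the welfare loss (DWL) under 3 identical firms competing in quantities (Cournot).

DWL = 5.625

Perfect competition: P = MC = 81, so 111 − 5Q = 81 and Q = 6.
In a 3-firm Cournot equilibrium, symmetry and the first-order condition give q = (111 − 81)/(20) = 1.5. So Q = 4.5 and P = 88.5.
DWL is the triangle between Q = 4.5 and Q = 6: ½·(6 − 4.5)·(88.5 − 81) = 5.625.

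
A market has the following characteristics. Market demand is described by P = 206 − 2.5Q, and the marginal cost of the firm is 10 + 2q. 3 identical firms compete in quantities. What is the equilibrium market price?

With 3 symmetric Cournot firms, each firm's FOC gives 206 − 10q = 10 + 2q, so q = 49/3, Q = 3·49/3 = 49, and P = 83.5.

P = 83.5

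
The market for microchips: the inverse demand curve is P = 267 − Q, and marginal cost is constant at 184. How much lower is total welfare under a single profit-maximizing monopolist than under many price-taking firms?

TS falls by 861.125

Perfect competition: P = MC = 184, so 267 − Q = 184 and Q = 83.
CS = ½·(267 − 184)·83 = 3444.5; PS = (184 − 184)·83 = 0; TS = 3444.5.
The monopolist equates marginal revenue to marginal cost: 267 − 2Q = 184, so Q = 41.5. From demand, P = 225.5.
CS = ½·(267 − 225.5)·41.5 = 861.125; PS = (225.5 − 184)·41.5 = 1722.25; TS = 2583.375.
Change in total welfare: 2583.375 − 3444.5 = −861.125.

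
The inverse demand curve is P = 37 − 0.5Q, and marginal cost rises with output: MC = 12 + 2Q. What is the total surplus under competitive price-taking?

TS = 125

Competitive equilibrium sets price equal to marginal cost: 37 − 0.5Q = 12 + 2Q, so Q = 10 and P = 32.
CS = ½·(37 − 32)·10 = 25; PS = (32·10 − 12·10 − ½·2·10²) = 100; TS = 125.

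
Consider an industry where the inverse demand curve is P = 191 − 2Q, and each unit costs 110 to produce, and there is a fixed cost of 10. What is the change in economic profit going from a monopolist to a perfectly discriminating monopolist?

Monopoly sets MR = MC: 191 − 4Q = 110 ⇒ Q = 20.25, P = 191 − 2·20.25 = 150.5.
Profit = (150.5 − 110)·20.25 − 10 = 810.125.
Under first-degree price discrimination the firm charges each unit its demand price and produces up to where P = MC, i.e. Q = 40.5. Consumer surplus is zero; producer surplus equals total surplus.
PS equals the full surplus area, 1640.25. Profit = 1640.25 − 10 = 1630.25.
Change in economic profit: 1630.25 − 810.125 = 820.125.

Economic profit rises by 820.125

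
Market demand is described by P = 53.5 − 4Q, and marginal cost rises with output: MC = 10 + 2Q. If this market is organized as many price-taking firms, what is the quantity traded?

Competitive equilibrium sets price equal to marginal cost: 53.5 − 4Q = 10 + 2Q, so Q = 7.25 and P = 24.5.

Q = 7.25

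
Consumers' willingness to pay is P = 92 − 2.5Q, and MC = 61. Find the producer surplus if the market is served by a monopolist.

Monopoly sets MR = MC: 92 − 5Q = 61 ⇒ Q = 6.2, P = 92 − 2.5·6.2 = 76.5.
PS = (76.5 − 61)·6.2 = 96.1.

PS = 96.1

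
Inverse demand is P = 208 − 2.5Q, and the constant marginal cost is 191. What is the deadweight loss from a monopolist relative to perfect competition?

DWL = 14.45

Perfect competition: P = MC = 191, so 208 − 2.5Q = 191 and Q = 6.8.
The monopolist equates marginal revenue to marginal cost: 208 − 5Q = 191, so Q = 3.4. From demand, P = 199.5.
DWL is the triangle between Q = 3.4 and Q = 6.8: ½·(6.8 − 3.4)·(199.5 − 191) = 14.45.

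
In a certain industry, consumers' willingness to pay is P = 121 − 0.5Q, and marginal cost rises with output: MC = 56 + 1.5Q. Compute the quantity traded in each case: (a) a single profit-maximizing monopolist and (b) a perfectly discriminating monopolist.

Monopoly: Q = 26; Perfect PD: Q = 32.5

The monopolist equates marginal revenue to marginal cost: 121 − Q = 56 + 1.5Q, so Q = 26. From demand, P = 108.
With perfect price discrimination, output is the efficient level Q = 32.5 (where demand meets MC), but every buyer pays their willingness to pay: CS = 0 and PS = total surplus.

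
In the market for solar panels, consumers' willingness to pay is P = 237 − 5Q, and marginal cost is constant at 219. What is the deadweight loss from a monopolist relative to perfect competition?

Competitive firms price at marginal cost: P = 219, giving Q = 3.6.
The monopolist equates marginal revenue to marginal cost: 237 − 10Q = 219, so Q = 1.8. From demand, P = 228.
DWL is the triangle between Q = 1.8 and Q = 3.6: ½·(3.6 − 1.8)·(228 − 219) = 8.1.

DWL = 8.1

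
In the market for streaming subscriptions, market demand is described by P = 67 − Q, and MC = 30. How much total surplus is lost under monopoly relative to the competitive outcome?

DWL = 171.125

Competitive firms price at marginal cost: P = 30, giving Q = 37.
The monopolist equates marginal revenue to marginal cost: 67 − 2Q = 30, so Q = 18.5. From demand, P = 48.5.
DWL is the triangle between Q = 18.5 and Q = 37: ½·(37 − 18.5)·(48.5 − 30) = 171.125.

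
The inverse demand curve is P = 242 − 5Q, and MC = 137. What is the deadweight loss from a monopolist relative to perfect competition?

DWL = 275.625

Under competition P = MC = 137, so Q = (242 − 137)/5 = 21.
A monopolist chooses Q where MR = MC. MR = 242 − 10Q; setting this equal to 137 gives Q = 10.5 and P = 189.5.
DWL is the triangle between Q = 10.5 and Q = 21: ½·(21 − 10.5)·(189.5 − 137) = 275.625.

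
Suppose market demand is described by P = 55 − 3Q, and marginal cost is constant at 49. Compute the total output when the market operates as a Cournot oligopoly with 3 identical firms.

Q = 1.5

Cournot with 3 identical firms: the symmetric best-response condition is 55 − 12q = 49. Each firm produces q = 0.5, total output Q = 1.5, price P = 50.5.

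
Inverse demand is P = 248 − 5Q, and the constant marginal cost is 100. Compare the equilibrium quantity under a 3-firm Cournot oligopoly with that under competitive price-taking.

Cournot: Q = 22.2; Competition: Q = 29.6

In a 3-firm Cournot equilibrium, symmetry and the first-order condition give q = (248 − 100)/(20) = 7.4. So Q = 22.2 and P = 137.
Under competition P = MC = 100, so Q = (248 − 100)/5 = 29.6.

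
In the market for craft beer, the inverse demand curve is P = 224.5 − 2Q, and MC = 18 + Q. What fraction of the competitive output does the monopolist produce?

Q_m/Q_c = 0.6

Monopoly sets MR = MC: 224.5 − 4Q = 18 + Q ⇒ Q = 41.3, P = 224.5 − 2·41.3 = 141.9.
Competitive equilibrium sets price equal to marginal cost: 224.5 − 2Q = 18 + Q, so Q = 413/6 and P = 521/6.
Ratio Q_m/Q_c = 41.3/(413/6) = 0.6.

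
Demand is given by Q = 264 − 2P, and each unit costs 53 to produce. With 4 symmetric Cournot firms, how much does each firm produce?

q_i = 31.6

Inverting demand: P = 132 − 0.5Q.
In a 4-firm Cournot equilibrium, symmetry and the first-order condition give q = (132 − 53)/(2.5) = 31.6. So Q = 126.4 and P = 68.8.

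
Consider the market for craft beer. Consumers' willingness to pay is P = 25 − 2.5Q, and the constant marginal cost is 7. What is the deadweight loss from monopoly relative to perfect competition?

Perfect competition: P = MC = 7, so 25 − 2.5Q = 7 and Q = 7.2.
A monopolist chooses Q where MR = MC. MR = 25 − 5Q; setting this equal to 7 gives Q = 3.6 and P = 16.
DWL is the triangle between Q = 3.6 and Q = 7.2: ½·(7.2 − 3.6)·(16 − 7) = 16.2.

DWL = 16.2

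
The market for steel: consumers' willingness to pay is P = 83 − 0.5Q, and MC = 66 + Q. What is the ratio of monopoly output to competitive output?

Q_m/Q_c = 0.75

The monopolist equates marginal revenue to marginal cost: 83 − Q = 66 + Q, so Q = 8.5. From demand, P = 78.75.
Under competition P = MC: 83 − 0.5Q = 66 + Q ⇒ Q = 34/3, P = 232/3.
Ratio Q_m/Q_c = 8.5/(34/3) = 0.75.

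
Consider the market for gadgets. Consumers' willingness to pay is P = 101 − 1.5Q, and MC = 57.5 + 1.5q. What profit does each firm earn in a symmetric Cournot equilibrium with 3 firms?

With 3 symmetric Cournot firms, each firm's FOC gives 101 − 6q = 57.5 + 1.5q, so q = 5.8, Q = 3·5.8 = 17.4, and P = 74.9.
Each firm's profit = 74.9·5.8 − (57.5·5.8 + ½·1.5·5.8²) = 75.69.

π_i = 75.69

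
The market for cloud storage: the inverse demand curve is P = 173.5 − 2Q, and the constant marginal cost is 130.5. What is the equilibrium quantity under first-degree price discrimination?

Under first-degree price discrimination the firm charges each unit its demand price and produces up to where P = MC, i.e. Q = 21.5. Consumer surplus is zero; producer surplus equals total surplus.

Q = 21.5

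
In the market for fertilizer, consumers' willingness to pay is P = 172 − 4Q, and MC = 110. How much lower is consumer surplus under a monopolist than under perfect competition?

Competitive firms price at marginal cost: P = 110, giving Q = 15.5.
CS = ½·(172 − 110)·15.5 = 480.5.
The monopolist equates marginal revenue to marginal cost: 172 − 8Q = 110, so Q = 7.75. From demand, P = 141.
CS = ½·(172 − 141)·7.75 = 120.125.
Change in consumer surplus: 120.125 − 480.5 = −360.375.

CS falls by 360.375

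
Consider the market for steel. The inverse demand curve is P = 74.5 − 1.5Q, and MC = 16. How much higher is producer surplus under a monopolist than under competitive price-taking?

Under competition P = MC = 16, so Q = (74.5 − 16)/1.5 = 39.
PS = (16 − 16)·39 = 0.
Monopoly sets MR = MC: 74.5 − 3Q = 16 ⇒ Q = 19.5, P = 74.5 − 1.5·19.5 = 45.25.
PS = (45.25 − 16)·19.5 = 570.375.
Change in producer surplus: 570.375 − 0 = 570.375.

Producer surplus rises by 570.375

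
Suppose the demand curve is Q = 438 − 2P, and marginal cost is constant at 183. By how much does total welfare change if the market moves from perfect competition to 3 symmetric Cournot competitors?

Inverting demand: P = 219 − 0.5Q.
Under competition P = MC = 183, so Q = (219 − 183)/0.5 = 72.
CS = ½·(219 − 183)·72 = 1296; PS = (183 − 183)·72 = 0; TS = 1296.
In a 3-firm Cournot equilibrium, symmetry and the first-order condition give q = (219 − 183)/(2) = 18. So Q = 54 and P = 192.
CS = ½·(219 − 192)·54 = 729; PS = (192 − 183)·54 = 486; TS = 1215.
Change in total welfare: 1215 − 1296 = −81.

Total welfare falls by 81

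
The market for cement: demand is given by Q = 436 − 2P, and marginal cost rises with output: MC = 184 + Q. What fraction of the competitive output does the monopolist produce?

Inverting demand: P = 218 − 0.5Q.
Monopoly sets MR = MC: 218 − Q = 184 + Q ⇒ Q = 17, P = 218 − 0.5·17 = 209.5.
Under competition P = MC: 218 − 0.5Q = 184 + Q ⇒ Q = 68/3, P = 620/3.
Ratio Q_m/Q_c = 17/(68/3) = 0.75.

Q_m/Q_c = 0.75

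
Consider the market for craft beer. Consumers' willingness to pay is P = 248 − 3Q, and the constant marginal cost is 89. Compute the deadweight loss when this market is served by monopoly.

Under competition P = MC = 89, so Q = (248 − 89)/3 = 53.
Monopoly sets MR = MC: 248 − 6Q = 89 ⇒ Q = 26.5, P = 248 − 3·26.5 = 168.5.
DWL is the triangle between Q = 26.5 and Q = 53: ½·(53 − 26.5)·(168.5 − 89) = 1053.375.

DWL = 1053.375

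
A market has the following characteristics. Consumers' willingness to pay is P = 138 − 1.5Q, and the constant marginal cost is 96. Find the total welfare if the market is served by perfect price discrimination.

With perfect price discrimination, output is the efficient level Q = 28 (where demand meets MC), but every buyer pays their willingness to pay: CS = 0 and PS = total surplus.
TS = 588 (equal to competitive TS).

TS = 588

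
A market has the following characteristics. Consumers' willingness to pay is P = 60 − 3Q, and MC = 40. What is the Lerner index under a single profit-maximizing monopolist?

Lerner index = 0.2

The monopolist equates marginal revenue to marginal cost: 60 − 6Q = 40, so Q = 10/3. From demand, P = 50.
Lerner index = (P − MC)/P = (50 − 40)/50 = 0.2.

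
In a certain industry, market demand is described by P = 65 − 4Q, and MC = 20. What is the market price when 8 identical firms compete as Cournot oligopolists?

P = 25

Cournot with 8 identical firms: the symmetric best-response condition is 65 − 36q = 20. Each firm produces q = 1.25, total output Q = 10, price P = 25.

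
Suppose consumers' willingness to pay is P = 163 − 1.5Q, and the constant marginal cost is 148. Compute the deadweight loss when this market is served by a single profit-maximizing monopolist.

DWL = 18.75

Perfect competition: P = MC = 148, so 163 − 1.5Q = 148 and Q = 10.
Monopoly sets MR = MC: 163 − 3Q = 148 ⇒ Q = 5, P = 163 − 1.5·5 = 155.5.
DWL is the triangle between Q = 5 and Q = 10: ½·(10 − 5)·(155.5 − 148) = 18.75.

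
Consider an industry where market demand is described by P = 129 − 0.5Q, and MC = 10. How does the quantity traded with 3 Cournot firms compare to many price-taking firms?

Cournot: Q = 178.5; Competition: Q = 238

Cournot with 3 identical firms: the symmetric best-response condition is 129 − 2q = 10. Each firm produces q = 59.5, total output Q = 178.5, price P = 39.75.
Under competition P = MC = 10, so Q = (129 − 10)/0.5 = 238.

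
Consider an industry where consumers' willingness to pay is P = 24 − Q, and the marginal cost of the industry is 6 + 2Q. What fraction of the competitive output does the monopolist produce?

Q_m/Q_c = 0.75

The monopolist equates marginal revenue to marginal cost: 24 − 2Q = 6 + 2Q, so Q = 4.5. From demand, P = 19.5.
Competitive equilibrium sets price equal to marginal cost: 24 − Q = 6 + 2Q, so Q = 6 and P = 18.
Ratio Q_m/Q_c = 4.5/6 = 0.75.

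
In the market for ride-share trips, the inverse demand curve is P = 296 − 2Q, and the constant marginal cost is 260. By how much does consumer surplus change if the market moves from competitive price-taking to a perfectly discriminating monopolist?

CS falls by 324

Under competition P = MC = 260, so Q = (296 − 260)/2 = 18.
CS = ½·(296 − 260)·18 = 324.
A perfectly discriminating monopolist sells every unit with P(Q) ≥ MC(Q), so output equals the competitive quantity Q = 18. Each buyer pays their reservation price, so CS = 0 and the firm captures all surplus.
CS = 0.
Change in consumer surplus: 0 − 324 = −324.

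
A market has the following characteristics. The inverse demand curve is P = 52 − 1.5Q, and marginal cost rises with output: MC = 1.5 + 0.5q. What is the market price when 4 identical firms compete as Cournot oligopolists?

In a 4-firm Cournot equilibrium, symmetry and the first-order condition give q = (52 − 1.5)/(8) = 101/16. So Q = 25.25 and P = 14.125.

P = 14.125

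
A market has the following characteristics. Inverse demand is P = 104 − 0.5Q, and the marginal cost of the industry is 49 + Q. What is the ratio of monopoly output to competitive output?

The monopolist equates marginal revenue to marginal cost: 104 − Q = 49 + Q, so Q = 27.5. From demand, P = 90.25.
Competitive equilibrium sets price equal to marginal cost: 104 − 0.5Q = 49 + Q, so Q = 110/3 and P = 257/3.
Ratio Q_m/Q_c = 27.5/(110/3) = 0.75.

Q_m/Q_c = 0.75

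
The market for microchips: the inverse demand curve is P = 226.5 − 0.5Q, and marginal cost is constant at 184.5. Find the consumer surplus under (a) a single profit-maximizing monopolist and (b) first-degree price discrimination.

Monopoly: CS = 441; Perfect PD: CS = 0

The monopolist equates marginal revenue to marginal cost: 226.5 − Q = 184.5, so Q = 42. From demand, P = 205.5.
CS = ½·(226.5 − 205.5)·42 = 441.
With perfect price discrimination, output is the efficient level Q = 84 (where demand meets MC), but every buyer pays their willingness to pay: CS = 0 and PS = total surplus.
CS = 0.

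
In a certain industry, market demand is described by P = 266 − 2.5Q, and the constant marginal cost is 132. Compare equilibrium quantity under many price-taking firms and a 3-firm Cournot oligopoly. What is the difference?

Perfect competition: P = MC = 132, so 266 − 2.5Q = 132 and Q = 53.6.
Cournot with 3 identical firms: the symmetric best-response condition is 266 − 10q = 132. Each firm produces q = 13.4, total output Q = 40.2, price P = 165.5.
Change in equilibrium quantity: 40.2 − 53.6 = −13.4.

Equilibrium quantity falls by 13.4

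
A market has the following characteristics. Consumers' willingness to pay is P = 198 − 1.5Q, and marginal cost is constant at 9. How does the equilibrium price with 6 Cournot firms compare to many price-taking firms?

In a 6-firm Cournot equilibrium, symmetry and the first-order condition give q = (198 − 9)/(10.5) = 18. So Q = 108 and P = 36.
Under competition P = MC = 9, so Q = (198 − 9)/1.5 = 126.

Cournot: P = 36; Competition: P = 9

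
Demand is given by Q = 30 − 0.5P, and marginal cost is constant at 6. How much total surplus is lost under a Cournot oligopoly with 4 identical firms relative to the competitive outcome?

Inverting demand: P = 60 − 2Q.
Under competition P = MC = 6, so Q = (60 − 6)/2 = 27.
In a 4-firm Cournot equilibrium, symmetry and the first-order condition give q = (60 − 6)/(10) = 5.4. So Q = 21.6 and P = 16.8.
DWL is the triangle between Q = 21.6 and Q = 27: ½·(27 − 21.6)·(16.8 − 6) = 29.16.

DWL = 29.16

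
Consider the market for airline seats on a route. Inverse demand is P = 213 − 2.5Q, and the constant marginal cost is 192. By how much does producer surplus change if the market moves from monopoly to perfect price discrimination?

The monopolist equates marginal revenue to marginal cost: 213 − 5Q = 192, so Q = 4.2. From demand, P = 202.5.
PS = (202.5 − 192)·4.2 = 44.1.
Under first-degree price discrimination the firm charges each unit its demand price and produces up to where P = MC, i.e. Q = 8.4. Consumer surplus is zero; producer surplus equals total surplus.
PS = ½·(213 − 192)·8.4 = 88.2.
Change in producer surplus: 88.2 − 44.1 = 44.1.

Producer surplus rises by 44.1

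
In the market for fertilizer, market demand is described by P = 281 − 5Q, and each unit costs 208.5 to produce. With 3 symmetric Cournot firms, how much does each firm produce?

With 3 symmetric Cournot firms, each firm's FOC gives 281 − 20q = 208.5, so q = 3.625, Q = 3·3.625 = 10.875, and P = 226.625.

q_i = 3.625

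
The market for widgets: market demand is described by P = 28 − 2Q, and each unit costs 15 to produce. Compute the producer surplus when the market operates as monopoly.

Monopoly sets MR = MC: 28 − 4Q = 15 ⇒ Q = 3.25, P = 28 − 2·3.25 = 21.5.
PS = (21.5 − 15)·3.25 = 21.125.

PS = 21.125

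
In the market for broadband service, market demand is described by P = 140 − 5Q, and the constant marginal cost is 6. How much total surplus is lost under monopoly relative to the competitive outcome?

DWL = 448.9

Perfect competition: P = MC = 6, so 140 − 5Q = 6 and Q = 26.8.
The monopolist equates marginal revenue to marginal cost: 140 − 10Q = 6, so Q = 13.4. From demand, P = 73.
DWL is the triangle between Q = 13.4 and Q = 26.8: ½·(26.8 − 13.4)·(73 − 6) = 448.9.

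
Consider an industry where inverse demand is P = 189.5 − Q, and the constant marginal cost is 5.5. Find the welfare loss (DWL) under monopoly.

Under competition P = MC = 5.5, so Q = (189.5 − 5.5)/1 = 184.
Monopoly sets MR = MC: 189.5 − 2Q = 5.5 ⇒ Q = 92, P = 189.5 − 92 = 97.5.
DWL is the triangle between Q = 92 and Q = 184: ½·(184 − 92)·(97.5 − 5.5) = 4232.

DWL = 4232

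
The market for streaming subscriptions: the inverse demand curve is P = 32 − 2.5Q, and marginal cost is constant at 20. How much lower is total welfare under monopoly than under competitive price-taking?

TS falls by 7.2

Under competition P = MC = 20, so Q = (32 − 20)/2.5 = 4.8.
CS = ½·(32 − 20)·4.8 = 28.8; PS = (20 − 20)·4.8 = 0; TS = 28.8.
A monopolist chooses Q where MR = MC. MR = 32 − 5Q; setting this equal to 20 gives Q = 2.4 and P = 26.
CS = ½·(32 − 26)·2.4 = 7.2; PS = (26 − 20)·2.4 = 14.4; TS = 21.6.
Change in total welfare: 21.6 − 28.8 = −7.2.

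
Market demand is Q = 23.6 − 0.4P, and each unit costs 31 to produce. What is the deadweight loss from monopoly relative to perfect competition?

Inverting demand: P = 59 − 2.5Q.
Perfect competition: P = MC = 31, so 59 − 2.5Q = 31 and Q = 11.2.
Monopoly sets MR = MC: 59 − 5Q = 31 ⇒ Q = 5.6, P = 59 − 2.5·5.6 = 45.
DWL is the triangle between Q = 5.6 and Q = 11.2: ½·(11.2 − 5.6)·(45 − 31) = 39.2.

DWL = 39.2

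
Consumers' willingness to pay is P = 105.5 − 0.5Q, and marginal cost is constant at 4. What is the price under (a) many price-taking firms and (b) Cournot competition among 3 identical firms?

Under competition P = MC = 4, so Q = (105.5 − 4)/0.5 = 203.
With 3 symmetric Cournot firms, each firm's FOC gives 105.5 − 2q = 4, so q = 50.75, Q = 3·50.75 = 152.25, and P = 29.375.

Competition: P = 4; Cournot: P = 29.375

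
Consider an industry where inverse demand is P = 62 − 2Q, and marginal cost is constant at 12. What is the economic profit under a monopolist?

The monopolist equates marginal revenue to marginal cost: 62 − 4Q = 12, so Q = 12.5. From demand, P = 37.
Profit = (37 − 12)·12.5 = 312.5.

Profit = 312.5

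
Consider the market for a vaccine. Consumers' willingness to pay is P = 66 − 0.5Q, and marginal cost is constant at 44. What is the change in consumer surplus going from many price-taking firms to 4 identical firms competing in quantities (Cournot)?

Competitive firms price at marginal cost: P = 44, giving Q = 44.
CS = ½·(66 − 44)·44 = 484.
Cournot with 4 identical firms: the symmetric best-response condition is 66 − 2.5q = 44. Each firm produces q = 8.8, total output Q = 35.2, price P = 48.4.
CS = ½·(66 − 48.4)·35.2 = 309.76.
Change in consumer surplus: 309.76 − 484 = −174.24.

CS falls by 174.24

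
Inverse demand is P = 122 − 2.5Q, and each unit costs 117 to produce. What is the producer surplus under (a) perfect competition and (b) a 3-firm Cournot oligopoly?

Competition: PS = 0; Cournot: PS = 1.875

Competitive firms price at marginal cost: P = 117, giving Q = 2.
PS = (117 − 117)·2 = 0.
With 3 symmetric Cournot firms, each firm's FOC gives 122 − 10q = 117, so q = 0.5, Q = 3·0.5 = 1.5, and P = 118.25.
PS = (118.25 − 117)·1.5 = 1.875.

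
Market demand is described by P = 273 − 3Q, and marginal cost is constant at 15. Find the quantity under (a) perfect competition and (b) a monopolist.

Under competition P = MC = 15, so Q = (273 − 15)/3 = 86.
A monopolist chooses Q where MR = MC. MR = 273 − 6Q; setting this equal to 15 gives Q = 43 and P = 144.

Competition: Q = 86; Monopoly: Q = 43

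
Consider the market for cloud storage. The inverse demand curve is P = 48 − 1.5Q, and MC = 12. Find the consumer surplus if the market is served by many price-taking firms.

Competitive firms price at marginal cost: P = 12, giving Q = 24.
CS = ½·(48 − 12)·24 = 432.

CS = 432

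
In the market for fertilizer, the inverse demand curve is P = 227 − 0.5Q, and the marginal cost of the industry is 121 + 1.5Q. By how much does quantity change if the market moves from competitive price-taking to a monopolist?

Under competition P = MC: 227 − 0.5Q = 121 + 1.5Q ⇒ Q = 53, P = 200.5.
Monopoly sets MR = MC: 227 − Q = 121 + 1.5Q ⇒ Q = 42.4, P = 227 − 0.5·42.4 = 205.8.
Change in quantity: 42.4 − 53 = −10.6.

Quantity falls by 10.6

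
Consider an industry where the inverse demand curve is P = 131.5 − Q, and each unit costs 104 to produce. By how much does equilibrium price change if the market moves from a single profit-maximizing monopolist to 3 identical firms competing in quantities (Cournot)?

The monopolist equates marginal revenue to marginal cost: 131.5 − 2Q = 104, so Q = 13.75. From demand, P = 117.75.
Cournot with 3 identical firms: the symmetric best-response condition is 131.5 − 4q = 104. Each firm produces q = 6.875, total output Q = 20.625, price P = 110.875.
Change in equilibrium price: 110.875 − 117.75 = −6.875.

P falls by 6.875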